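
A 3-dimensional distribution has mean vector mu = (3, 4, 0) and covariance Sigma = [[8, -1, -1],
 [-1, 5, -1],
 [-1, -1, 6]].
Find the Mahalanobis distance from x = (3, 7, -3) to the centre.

Step 1 — centre the observation: (x - mu) = (0, 3, -3).

Step 2 — invert Sigma (cofactor / det for 3×3, or solve directly):
  Sigma^{-1} = [[0.1324, 0.032, 0.0274],
 [0.032, 0.2146, 0.0411],
 [0.0274, 0.0411, 0.1781]].

Step 3 — form the quadratic (x - mu)^T · Sigma^{-1} · (x - mu):
  Sigma^{-1} · (x - mu) = (0.0137, 0.5205, -0.411).
  (x - mu)^T · [Sigma^{-1} · (x - mu)] = (0)·(0.0137) + (3)·(0.5205) + (-3)·(-0.411) = 2.7945.

Step 4 — take square root: d = √(2.7945) ≈ 1.6717.

d(x, mu) = √(2.7945) ≈ 1.6717


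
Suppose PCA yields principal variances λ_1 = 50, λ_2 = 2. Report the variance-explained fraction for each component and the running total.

Step 1 — total variance = trace(Sigma) = Σ λ_i = 50 + 2 = 52.

Step 2 — fraction explained by component i = λ_i / Σ λ:
  PC1: 50/52 = 0.9615
  PC2: 2/52 = 0.0385

Step 3 — cumulative fraction after k components = (λ_1 + ... + λ_k) / Σ λ:
  k = 1: 50/52 = 0.9615
  k = 2: (50 + 2)/52 = 52/52 = 1

Summary (fraction, with percent):

explained: PC1 0.9615 (96.15%), PC2 0.0385 (3.85%);  cumulative: 0.9615, 1


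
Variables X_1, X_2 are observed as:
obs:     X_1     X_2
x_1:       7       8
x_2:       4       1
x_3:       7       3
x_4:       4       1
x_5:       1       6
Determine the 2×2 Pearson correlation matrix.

Step 1 — column means:
  mean(X_1) = (7 + 4 + 7 + 4 + 1) / 5 = 23/5 = 4.6
  mean(X_2) = (8 + 1 + 3 + 1 + 6) / 5 = 19/5 = 3.8

Step 2 — sample variances and covariances s[i,j] = (1/(n-1)) · Σ_k (x_{k,i} - mean_i) · (x_{k,j} - mean_j), with n-1 = 4:
  s[X_1,X_1] = ((2.4)·(2.4) + (-0.6)·(-0.6) + (2.4)·(2.4) + (-0.6)·(-0.6) + (-3.6)·(-3.6)) / 4 = 25.2/4 = 6.3
  s[X_1,X_2] = ((2.4)·(4.2) + (-0.6)·(-2.8) + (2.4)·(-0.8) + (-0.6)·(-2.8) + (-3.6)·(2.2)) / 4 = 3.6/4 = 0.9
  s[X_2,X_2] = ((4.2)·(4.2) + (-2.8)·(-2.8) + (-0.8)·(-0.8) + (-2.8)·(-2.8) + (2.2)·(2.2)) / 4 = 38.8/4 = 9.7
  Sample standard deviations s_i = √(s[i,i]):
  s(X_1) = √(6.3) = 2.51
  s(X_2) = √(9.7) = 3.1145

Step 3 — r_{ij} = s_{ij} / (s_i · s_j):
  r[X_1,X_1] = 1 (diagonal).
  r[X_1,X_2] = 0.9 / (2.51 · 3.1145) = 0.9 / 7.8173 = 0.1151
  r[X_2,X_2] = 1 (diagonal).

R is symmetric with unit diagonal. Assembling:

R = [[1, 0.1151],
 [0.1151, 1]]


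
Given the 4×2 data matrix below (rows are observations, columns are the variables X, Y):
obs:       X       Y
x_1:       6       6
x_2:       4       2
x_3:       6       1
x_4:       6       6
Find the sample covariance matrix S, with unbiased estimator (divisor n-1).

Step 1 — column means:
  mean(X) = (6 + 4 + 6 + 6) / 4 = 22/4 = 5.5
  mean(Y) = (6 + 2 + 1 + 6) / 4 = 15/4 = 3.75

Step 2 — sample covariance S[i,j] = (1/(n-1)) · Σ_k (x_{k,i} - mean_i) · (x_{k,j} - mean_j), with n-1 = 3.
  S[X,X] = ((0.5)·(0.5) + (-1.5)·(-1.5) + (0.5)·(0.5) + (0.5)·(0.5)) / 3 = 3/3 = 1
  S[X,Y] = ((0.5)·(2.25) + (-1.5)·(-1.75) + (0.5)·(-2.75) + (0.5)·(2.25)) / 3 = 3.5/3 = 1.1667
  S[Y,Y] = ((2.25)·(2.25) + (-1.75)·(-1.75) + (-2.75)·(-2.75) + (2.25)·(2.25)) / 3 = 20.75/3 = 6.9167

S is symmetric (S[j,i] = S[i,j]). Assembling:

S = [[1, 1.1667],
 [1.1667, 6.9167]]


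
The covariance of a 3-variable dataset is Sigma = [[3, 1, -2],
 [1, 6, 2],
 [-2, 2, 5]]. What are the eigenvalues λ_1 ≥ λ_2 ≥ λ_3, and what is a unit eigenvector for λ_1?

Step 1 — characteristic polynomial p(λ) = det(λI - Sigma) = λ³ - tr·λ² + c_1·λ - det, where tr = trace, c_1 = sum of the principal 2×2 minors, det = det(Sigma):
  tr = 3 + 6 + 5 = 14,
  c_1 = (3·6 - (1)²) + (3·5 - (-2)²) + (6·5 - (2)²) = 17 + 11 + 26 = 54,
  det = 3·(6·5 - (2)²) - (1)·((1)·5 - (2)·(-2)) + (-2)·((1)·(2) - 6·(-2)) = 3·(26) - (1)·(9) + (-2)·(14) = 41.
  So p(λ) = λ³ - 14λ² + 54λ - 41.
Step 2 — look for an integer root (rational root theorem: any rational root is an integer divisor of 41). Testing λ = 1:
  p(1) = 1 - 14 + 54 - 41 = 0  ✓
  Dividing out (λ - 1): p(λ) = (λ - 1)(λ² - 13λ + 41).
Step 3 — remaining eigenvalues from the quadratic λ² - 13λ + 41 = 0:
  Δ = 13² - 4·41 = 169 - 164 = 5,  λ = (13 ± √5)/2 = (13 ± 2.2361)/2 ≈ 7.618 or 5.382.
  Sorted: λ_1 = 7.618,  λ_2 = 5.382,  λ_3 = 1  (check: sum = 14 = tr ✓).

Step 4 — unit eigenvector for λ_1 ≈ 7.618: v spans the null space of (Sigma - λ_1 I), whose rows are
  r_1 = (-4.618, 1, -2),  r_2 = (1, -1.618, 2),  r_3 = (-2, 2, -2.618).
  v is orthogonal to every row, so take v ∝ r_1 × r_2 = ((1)·(2) - (-2)·(-1.618), (-2)·(1) - (-4.618)·(2), (-4.618)·(-1.618) - (1)·(1)) ≈ (-1.2361, 7.2361, 6.4721).
  Rescale (multiply by -1 so the first nonzero entry is positive): u = (1.2361, -7.2361, -6.4721).
  ||u|| = √((1.2361)² + (-7.2361)² + (-6.4721)²) = √(95.7771) ≈ 9.7866,  v_1 = u/||u|| ≈ (0.1263, -0.7394, -0.6613) (||v_1|| = 1).

λ_1 = 7.618,  λ_2 = 5.382,  λ_3 = 1;  v_1 ≈ (0.1263, -0.7394, -0.6613)


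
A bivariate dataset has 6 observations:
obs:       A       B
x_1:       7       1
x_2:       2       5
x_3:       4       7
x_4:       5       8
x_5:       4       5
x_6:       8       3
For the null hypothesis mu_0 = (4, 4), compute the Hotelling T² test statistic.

Step 1 — sample mean vector:
  mean(A) = (7 + 2 + 4 + 5 + 4 + 8) / 6 = 30/6 = 5
  mean(B) = (1 + 5 + 7 + 8 + 5 + 3) / 6 = 29/6 = 4.8333
  x̄ = (5, 4.8333),  deviation x̄ - mu_0 = (5, 4.8333) - (4, 4) = (1, 0.8333).

Step 2 — sample covariance matrix, S[i,j] = (1/(n-1)) · Σ_k (x_{k,i} - mean_i) · (x_{k,j} - mean_j), divisor n-1 = 5:
  S[A,A] = ((2)·(2) + (-3)·(-3) + (-1)·(-1) + (0)·(0) + (-1)·(-1) + (3)·(3)) / 5 = 24/5 = 4.8
  S[A,B] = ((2)·(-3.8333) + (-3)·(0.1667) + (-1)·(2.1667) + (0)·(3.1667) + (-1)·(0.1667) + (3)·(-1.8333)) / 5 = -16/5 = -3.2
  S[B,B] = ((-3.8333)·(-3.8333) + (0.1667)·(0.1667) + (2.1667)·(2.1667) + (3.1667)·(3.1667) + (0.1667)·(0.1667) + (-1.8333)·(-1.8333)) / 5 = 32.8333/5 = 6.5667
  S = [[4.8, -3.2],
 [-3.2, 6.5667]].

Step 3 — invert S. det(S) = 4.8·6.5667 - (-3.2)² = 21.28.
  S^{-1} = (1/det) · [[d, -b], [-b, a]] = [[0.3086, 0.1504],
 [0.1504, 0.2256]].

Step 4 — quadratic form (x̄ - mu_0)^T · S^{-1} · (x̄ - mu_0):
  S^{-1} · (x̄ - mu_0) = (0.4339, 0.3383),
  (x̄ - mu_0)^T · [...] = (1)·(0.4339) + (0.8333)·(0.3383) = 0.7159.

Step 5 — scale by n: T² = 6 · 0.7159 = 4.2951.

T² ≈ 4.2951


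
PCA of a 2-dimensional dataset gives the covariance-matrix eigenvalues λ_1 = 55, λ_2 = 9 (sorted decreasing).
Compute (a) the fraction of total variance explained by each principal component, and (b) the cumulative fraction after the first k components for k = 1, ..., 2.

Step 1 — total variance = trace(Sigma) = Σ λ_i = 55 + 9 = 64.

Step 2 — fraction explained by component i = λ_i / Σ λ:
  PC1: 55/64 = 0.8594
  PC2: 9/64 = 0.1406

Step 3 — cumulative fraction after k components = (λ_1 + ... + λ_k) / Σ λ:
  k = 1: 55/64 = 0.8594
  k = 2: (55 + 9)/64 = 64/64 = 1

Summary (fraction, with percent):

explained: PC1 0.8594 (85.94%), PC2 0.1406 (14.06%);  cumulative: 0.8594, 1


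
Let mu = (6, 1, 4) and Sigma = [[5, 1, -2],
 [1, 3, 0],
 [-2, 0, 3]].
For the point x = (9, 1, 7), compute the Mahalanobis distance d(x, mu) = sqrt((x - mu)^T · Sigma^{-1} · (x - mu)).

Step 1 — centre the observation: (x - mu) = (3, 0, 3).

Step 2 — invert Sigma (cofactor / det for 3×3, or solve directly):
  Sigma^{-1} = [[0.3, -0.1, 0.2],
 [-0.1, 0.3667, -0.0667],
 [0.2, -0.0667, 0.4667]].

Step 3 — form the quadratic (x - mu)^T · Sigma^{-1} · (x - mu):
  Sigma^{-1} · (x - mu) = (1.5, -0.5, 2).
  (x - mu)^T · [Sigma^{-1} · (x - mu)] = (3)·(1.5) + (0)·(-0.5) + (3)·(2) = 10.5.

Step 4 — take square root: d = √(10.5) ≈ 3.2404.

d(x, mu) = √(10.5) ≈ 3.2404


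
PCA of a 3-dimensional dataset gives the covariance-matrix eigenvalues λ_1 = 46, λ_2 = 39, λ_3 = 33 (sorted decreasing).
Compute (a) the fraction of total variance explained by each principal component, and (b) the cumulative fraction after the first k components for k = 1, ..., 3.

Step 1 — total variance = trace(Sigma) = Σ λ_i = 46 + 39 + 33 = 118.

Step 2 — fraction explained by component i = λ_i / Σ λ:
  PC1: 46/118 = 0.3898
  PC2: 39/118 = 0.3305
  PC3: 33/118 = 0.2797

Step 3 — cumulative fraction after k components = (λ_1 + ... + λ_k) / Σ λ:
  k = 1: 46/118 = 0.3898
  k = 2: (46 + 39)/118 = 85/118 = 0.7203
  k = 3: (46 + 39 + 33)/118 = 118/118 = 1

Summary (fraction, with percent):

explained: PC1 0.3898 (38.98%), PC2 0.3305 (33.05%), PC3 0.2797 (27.97%);  cumulative: 0.3898, 0.7203, 1


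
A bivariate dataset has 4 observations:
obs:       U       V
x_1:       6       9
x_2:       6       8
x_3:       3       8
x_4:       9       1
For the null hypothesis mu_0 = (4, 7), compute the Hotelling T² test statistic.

Step 1 — sample mean vector:
  mean(U) = (6 + 6 + 3 + 9) / 4 = 24/4 = 6
  mean(V) = (9 + 8 + 8 + 1) / 4 = 26/4 = 6.5
  x̄ = (6, 6.5),  deviation x̄ - mu_0 = (6, 6.5) - (4, 7) = (2, -0.5).

Step 2 — sample covariance matrix, S[i,j] = (1/(n-1)) · Σ_k (x_{k,i} - mean_i) · (x_{k,j} - mean_j), divisor n-1 = 3:
  S[U,U] = ((0)·(0) + (0)·(0) + (-3)·(-3) + (3)·(3)) / 3 = 18/3 = 6
  S[U,V] = ((0)·(2.5) + (0)·(1.5) + (-3)·(1.5) + (3)·(-5.5)) / 3 = -21/3 = -7
  S[V,V] = ((2.5)·(2.5) + (1.5)·(1.5) + (1.5)·(1.5) + (-5.5)·(-5.5)) / 3 = 41/3 = 13.6667
  S = [[6, -7],
 [-7, 13.6667]].

Step 3 — invert S. det(S) = 6·13.6667 - (-7)² = 33.
  S^{-1} = (1/det) · [[d, -b], [-b, a]] = [[0.4141, 0.2121],
 [0.2121, 0.1818]].

Step 4 — quadratic form (x̄ - mu_0)^T · S^{-1} · (x̄ - mu_0):
  S^{-1} · (x̄ - mu_0) = (0.7222, 0.3333),
  (x̄ - mu_0)^T · [...] = (2)·(0.7222) + (-0.5)·(0.3333) = 1.2778.

Step 5 — scale by n: T² = 4 · 1.2778 = 5.1111.

T² ≈ 5.1111


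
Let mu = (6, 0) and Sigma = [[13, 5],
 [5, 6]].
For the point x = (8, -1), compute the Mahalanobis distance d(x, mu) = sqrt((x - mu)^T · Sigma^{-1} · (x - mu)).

Step 1 — centre the observation: (x - mu) = (2, -1).

Step 2 — invert Sigma. det(Sigma) = 13·6 - (5)² = 53.
  Sigma^{-1} = (1/det) · [[d, -b], [-b, a]] = [[0.1132, -0.0943],
 [-0.0943, 0.2453]].

Step 3 — form the quadratic (x - mu)^T · Sigma^{-1} · (x - mu):
  Sigma^{-1} · (x - mu) = (0.3208, -0.434).
  (x - mu)^T · [Sigma^{-1} · (x - mu)] = (2)·(0.3208) + (-1)·(-0.434) = 1.0755.

Step 4 — take square root: d = √(1.0755) ≈ 1.037.

d(x, mu) = √(1.0755) ≈ 1.037


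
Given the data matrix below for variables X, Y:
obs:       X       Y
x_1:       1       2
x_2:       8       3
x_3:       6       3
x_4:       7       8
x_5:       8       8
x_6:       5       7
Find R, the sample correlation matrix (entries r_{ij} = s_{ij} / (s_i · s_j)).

Step 1 — column means:
  mean(X) = (1 + 8 + 6 + 7 + 8 + 5) / 6 = 35/6 = 5.8333
  mean(Y) = (2 + 3 + 3 + 8 + 8 + 7) / 6 = 31/6 = 5.1667

Step 2 — sample variances and covariances s[i,j] = (1/(n-1)) · Σ_k (x_{k,i} - mean_i) · (x_{k,j} - mean_j), with n-1 = 5:
  s[X,X] = ((-4.8333)·(-4.8333) + (2.1667)·(2.1667) + (0.1667)·(0.1667) + (1.1667)·(1.1667) + (2.1667)·(2.1667) + (-0.8333)·(-0.8333)) / 5 = 34.8333/5 = 6.9667
  s[X,Y] = ((-4.8333)·(-3.1667) + (2.1667)·(-2.1667) + (0.1667)·(-2.1667) + (1.1667)·(2.8333) + (2.1667)·(2.8333) + (-0.8333)·(1.8333)) / 5 = 18.1667/5 = 3.6333
  s[Y,Y] = ((-3.1667)·(-3.1667) + (-2.1667)·(-2.1667) + (-2.1667)·(-2.1667) + (2.8333)·(2.8333) + (2.8333)·(2.8333) + (1.8333)·(1.8333)) / 5 = 38.8333/5 = 7.7667
  Sample standard deviations s_i = √(s[i,i]):
  s(X) = √(6.9667) = 2.6394
  s(Y) = √(7.7667) = 2.7869

Step 3 — r_{ij} = s_{ij} / (s_i · s_j):
  r[X,X] = 1 (diagonal).
  r[X,Y] = 3.6333 / (2.6394 · 2.7869) = 3.6333 / 7.3558 = 0.4939
  r[Y,Y] = 1 (diagonal).

R is symmetric with unit diagonal. Assembling:

R = [[1, 0.4939],
 [0.4939, 1]]


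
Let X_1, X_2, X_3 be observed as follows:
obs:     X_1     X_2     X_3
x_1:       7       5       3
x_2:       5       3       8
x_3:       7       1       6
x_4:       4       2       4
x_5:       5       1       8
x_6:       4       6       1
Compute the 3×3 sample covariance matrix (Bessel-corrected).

Step 1 — column means:
  mean(X_1) = (7 + 5 + 7 + 4 + 5 + 4) / 6 = 32/6 = 5.3333
  mean(X_2) = (5 + 3 + 1 + 2 + 1 + 6) / 6 = 18/6 = 3
  mean(X_3) = (3 + 8 + 6 + 4 + 8 + 1) / 6 = 30/6 = 5

Step 2 — sample covariance S[i,j] = (1/(n-1)) · Σ_k (x_{k,i} - mean_i) · (x_{k,j} - mean_j), with n-1 = 5.
  S[X_1,X_1] = ((1.6667)·(1.6667) + (-0.3333)·(-0.3333) + (1.6667)·(1.6667) + (-1.3333)·(-1.3333) + (-0.3333)·(-0.3333) + (-1.3333)·(-1.3333)) / 5 = 9.3333/5 = 1.8667
  S[X_1,X_2] = ((1.6667)·(2) + (-0.3333)·(0) + (1.6667)·(-2) + (-1.3333)·(-1) + (-0.3333)·(-2) + (-1.3333)·(3)) / 5 = -2/5 = -0.4
  S[X_1,X_3] = ((1.6667)·(-2) + (-0.3333)·(3) + (1.6667)·(1) + (-1.3333)·(-1) + (-0.3333)·(3) + (-1.3333)·(-4)) / 5 = 3/5 = 0.6
  S[X_2,X_2] = ((2)·(2) + (0)·(0) + (-2)·(-2) + (-1)·(-1) + (-2)·(-2) + (3)·(3)) / 5 = 22/5 = 4.4
  S[X_2,X_3] = ((2)·(-2) + (0)·(3) + (-2)·(1) + (-1)·(-1) + (-2)·(3) + (3)·(-4)) / 5 = -23/5 = -4.6
  S[X_3,X_3] = ((-2)·(-2) + (3)·(3) + (1)·(1) + (-1)·(-1) + (3)·(3) + (-4)·(-4)) / 5 = 40/5 = 8

S is symmetric (S[j,i] = S[i,j]). Assembling:

S = [[1.8667, -0.4, 0.6],
 [-0.4, 4.4, -4.6],
 [0.6, -4.6, 8]]


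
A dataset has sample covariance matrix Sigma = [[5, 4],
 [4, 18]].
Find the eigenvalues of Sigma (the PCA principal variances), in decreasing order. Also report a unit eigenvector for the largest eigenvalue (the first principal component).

Step 1 — characteristic polynomial of 2×2 Sigma:
  det(Sigma - λI) = λ² - trace · λ + det = 0.
  trace = 5 + 18 = 23, det = 5·18 - (4)² = 74.
Step 2 — discriminant:
  Δ = trace² - 4·det = 529 - 296 = 233.
Step 3 — eigenvalues:
  λ = (trace ± √Δ)/2 = (23 ± 15.2643)/2,
  λ_1 = 19.1322,  λ_2 = 3.8678.

Step 4 — unit eigenvector for λ_1: solve (Sigma - λ_1 I)v = 0. First row:
  (5 - 19.1322)·v_x + (4)·v_y = 0, i.e. (-14.1322)·v_x + (4)·v_y = 0,
  so v ∝ (b, λ_1 - a) = (4, 14.1322) = u.
  ||u|| = √((4)² + (14.1322)²) = √(215.7182) ≈ 14.6873,
  v_1 = u/||u|| ≈ (0.2723, 0.9622) (||v_1|| = 1).

λ_1 = 19.1322,  λ_2 = 3.8678;  v_1 ≈ (0.2723, 0.9622)


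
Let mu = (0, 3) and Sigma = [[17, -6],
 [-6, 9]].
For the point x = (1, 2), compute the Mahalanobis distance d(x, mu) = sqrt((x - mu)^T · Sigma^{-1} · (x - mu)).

Step 1 — centre the observation: (x - mu) = (1, -1).

Step 2 — invert Sigma. det(Sigma) = 17·9 - (-6)² = 117.
  Sigma^{-1} = (1/det) · [[d, -b], [-b, a]] = [[0.0769, 0.0513],
 [0.0513, 0.1453]].

Step 3 — form the quadratic (x - mu)^T · Sigma^{-1} · (x - mu):
  Sigma^{-1} · (x - mu) = (0.0256, -0.094).
  (x - mu)^T · [Sigma^{-1} · (x - mu)] = (1)·(0.0256) + (-1)·(-0.094) = 0.1197.

Step 4 — take square root: d = √(0.1197) ≈ 0.3459.

d(x, mu) = √(0.1197) ≈ 0.3459


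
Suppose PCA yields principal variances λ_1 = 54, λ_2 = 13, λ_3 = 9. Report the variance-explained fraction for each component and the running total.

Step 1 — total variance = trace(Sigma) = Σ λ_i = 54 + 13 + 9 = 76.

Step 2 — fraction explained by component i = λ_i / Σ λ:
  PC1: 54/76 = 0.7105
  PC2: 13/76 = 0.1711
  PC3: 9/76 = 0.1184

Step 3 — cumulative fraction after k components = (λ_1 + ... + λ_k) / Σ λ:
  k = 1: 54/76 = 0.7105
  k = 2: (54 + 13)/76 = 67/76 = 0.8816
  k = 3: (54 + 13 + 9)/76 = 76/76 = 1

Summary (fraction, with percent):

explained: PC1 0.7105 (71.05%), PC2 0.1711 (17.11%), PC3 0.1184 (11.84%);  cumulative: 0.7105, 0.8816, 1


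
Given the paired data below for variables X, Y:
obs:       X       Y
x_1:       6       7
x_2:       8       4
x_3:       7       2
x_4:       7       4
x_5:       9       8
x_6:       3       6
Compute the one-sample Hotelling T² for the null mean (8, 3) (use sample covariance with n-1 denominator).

Step 1 — sample mean vector:
  mean(X) = (6 + 8 + 7 + 7 + 9 + 3) / 6 = 40/6 = 6.6667
  mean(Y) = (7 + 4 + 2 + 4 + 8 + 6) / 6 = 31/6 = 5.1667
  x̄ = (6.6667, 5.1667),  deviation x̄ - mu_0 = (6.6667, 5.1667) - (8, 3) = (-1.3333, 2.1667).

Step 2 — sample covariance matrix, S[i,j] = (1/(n-1)) · Σ_k (x_{k,i} - mean_i) · (x_{k,j} - mean_j), divisor n-1 = 5:
  S[X,X] = ((-0.6667)·(-0.6667) + (1.3333)·(1.3333) + (0.3333)·(0.3333) + (0.3333)·(0.3333) + (2.3333)·(2.3333) + (-3.6667)·(-3.6667)) / 5 = 21.3333/5 = 4.2667
  S[X,Y] = ((-0.6667)·(1.8333) + (1.3333)·(-1.1667) + (0.3333)·(-3.1667) + (0.3333)·(-1.1667) + (2.3333)·(2.8333) + (-3.6667)·(0.8333)) / 5 = -0.6667/5 = -0.1333
  S[Y,Y] = ((1.8333)·(1.8333) + (-1.1667)·(-1.1667) + (-3.1667)·(-3.1667) + (-1.1667)·(-1.1667) + (2.8333)·(2.8333) + (0.8333)·(0.8333)) / 5 = 24.8333/5 = 4.9667
  S = [[4.2667, -0.1333],
 [-0.1333, 4.9667]].

Step 3 — invert S. det(S) = 4.2667·4.9667 - (-0.1333)² = 21.1733.
  S^{-1} = (1/det) · [[d, -b], [-b, a]] = [[0.2346, 0.0063],
 [0.0063, 0.2015]].

Step 4 — quadratic form (x̄ - mu_0)^T · S^{-1} · (x̄ - mu_0):
  S^{-1} · (x̄ - mu_0) = (-0.2991, 0.4282),
  (x̄ - mu_0)^T · [...] = (-1.3333)·(-0.2991) + (2.1667)·(0.4282) = 1.3266.

Step 5 — scale by n: T² = 6 · 1.3266 = 7.9597.

T² ≈ 7.9597


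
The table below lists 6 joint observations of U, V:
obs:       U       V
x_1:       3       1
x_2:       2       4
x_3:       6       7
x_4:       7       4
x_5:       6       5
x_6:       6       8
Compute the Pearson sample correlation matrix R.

Step 1 — column means:
  mean(U) = (3 + 2 + 6 + 7 + 6 + 6) / 6 = 30/6 = 5
  mean(V) = (1 + 4 + 7 + 4 + 5 + 8) / 6 = 29/6 = 4.8333

Step 2 — sample variances and covariances s[i,j] = (1/(n-1)) · Σ_k (x_{k,i} - mean_i) · (x_{k,j} - mean_j), with n-1 = 5:
  s[U,U] = ((-2)·(-2) + (-3)·(-3) + (1)·(1) + (2)·(2) + (1)·(1) + (1)·(1)) / 5 = 20/5 = 4
  s[U,V] = ((-2)·(-3.8333) + (-3)·(-0.8333) + (1)·(2.1667) + (2)·(-0.8333) + (1)·(0.1667) + (1)·(3.1667)) / 5 = 14/5 = 2.8
  s[V,V] = ((-3.8333)·(-3.8333) + (-0.8333)·(-0.8333) + (2.1667)·(2.1667) + (-0.8333)·(-0.8333) + (0.1667)·(0.1667) + (3.1667)·(3.1667)) / 5 = 30.8333/5 = 6.1667
  Sample standard deviations s_i = √(s[i,i]):
  s(U) = √(4) = 2
  s(V) = √(6.1667) = 2.4833

Step 3 — r_{ij} = s_{ij} / (s_i · s_j):
  r[U,U] = 1 (diagonal).
  r[U,V] = 2.8 / (2 · 2.4833) = 2.8 / 4.9666 = 0.5638
  r[V,V] = 1 (diagonal).

R is symmetric with unit diagonal. Assembling:

R = [[1, 0.5638],
 [0.5638, 1]]


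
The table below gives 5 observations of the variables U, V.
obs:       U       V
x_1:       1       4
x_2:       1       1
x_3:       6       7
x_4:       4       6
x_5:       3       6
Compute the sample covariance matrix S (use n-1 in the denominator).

Step 1 — column means:
  mean(U) = (1 + 1 + 6 + 4 + 3) / 5 = 15/5 = 3
  mean(V) = (4 + 1 + 7 + 6 + 6) / 5 = 24/5 = 4.8

Step 2 — sample covariance S[i,j] = (1/(n-1)) · Σ_k (x_{k,i} - mean_i) · (x_{k,j} - mean_j), with n-1 = 4.
  S[U,U] = ((-2)·(-2) + (-2)·(-2) + (3)·(3) + (1)·(1) + (0)·(0)) / 4 = 18/4 = 4.5
  S[U,V] = ((-2)·(-0.8) + (-2)·(-3.8) + (3)·(2.2) + (1)·(1.2) + (0)·(1.2)) / 4 = 17/4 = 4.25
  S[V,V] = ((-0.8)·(-0.8) + (-3.8)·(-3.8) + (2.2)·(2.2) + (1.2)·(1.2) + (1.2)·(1.2)) / 4 = 22.8/4 = 5.7

S is symmetric (S[j,i] = S[i,j]). Assembling:

S = [[4.5, 4.25],
 [4.25, 5.7]]


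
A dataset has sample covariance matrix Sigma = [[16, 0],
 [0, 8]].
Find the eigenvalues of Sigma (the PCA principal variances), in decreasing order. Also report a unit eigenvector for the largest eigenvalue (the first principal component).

Step 1 — characteristic polynomial of 2×2 Sigma:
  det(Sigma - λI) = λ² - trace · λ + det = 0.
  trace = 16 + 8 = 24, det = 16·8 - (0)² = 128.
Step 2 — discriminant:
  Δ = trace² - 4·det = 576 - 512 = 64.
Step 3 — eigenvalues:
  λ = (trace ± √Δ)/2 = (24 ± 8)/2,
  λ_1 = 16,  λ_2 = 8.

Step 4 — unit eigenvector for λ_1: Sigma is diagonal, so its eigenvectors are the coordinate axes. λ_1 = 16 is the diagonal entry on the first coordinate axis, hence
  v_1 = (1, 0) (||v_1|| = 1).

λ_1 = 16,  λ_2 = 8;  v_1 ≈ (1, 0)


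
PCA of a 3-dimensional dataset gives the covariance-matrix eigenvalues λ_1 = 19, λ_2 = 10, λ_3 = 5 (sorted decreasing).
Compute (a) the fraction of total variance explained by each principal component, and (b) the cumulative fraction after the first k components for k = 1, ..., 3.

Step 1 — total variance = trace(Sigma) = Σ λ_i = 19 + 10 + 5 = 34.

Step 2 — fraction explained by component i = λ_i / Σ λ:
  PC1: 19/34 = 0.5588
  PC2: 10/34 = 0.2941
  PC3: 5/34 = 0.1471

Step 3 — cumulative fraction after k components = (λ_1 + ... + λ_k) / Σ λ:
  k = 1: 19/34 = 0.5588
  k = 2: (19 + 10)/34 = 29/34 = 0.8529
  k = 3: (19 + 10 + 5)/34 = 34/34 = 1

Summary (fraction, with percent):

explained: PC1 0.5588 (55.88%), PC2 0.2941 (29.41%), PC3 0.1471 (14.71%);  cumulative: 0.5588, 0.8529, 1


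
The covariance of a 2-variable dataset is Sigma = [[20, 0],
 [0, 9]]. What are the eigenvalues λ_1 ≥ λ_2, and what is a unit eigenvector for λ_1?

Step 1 — characteristic polynomial of 2×2 Sigma:
  det(Sigma - λI) = λ² - trace · λ + det = 0.
  trace = 20 + 9 = 29, det = 20·9 - (0)² = 180.
Step 2 — discriminant:
  Δ = trace² - 4·det = 841 - 720 = 121.
Step 3 — eigenvalues:
  λ = (trace ± √Δ)/2 = (29 ± 11)/2,
  λ_1 = 20,  λ_2 = 9.

Step 4 — unit eigenvector for λ_1: Sigma is diagonal, so its eigenvectors are the coordinate axes. λ_1 = 20 is the diagonal entry on the first coordinate axis, hence
  v_1 = (1, 0) (||v_1|| = 1).

λ_1 = 20,  λ_2 = 9;  v_1 ≈ (1, 0)


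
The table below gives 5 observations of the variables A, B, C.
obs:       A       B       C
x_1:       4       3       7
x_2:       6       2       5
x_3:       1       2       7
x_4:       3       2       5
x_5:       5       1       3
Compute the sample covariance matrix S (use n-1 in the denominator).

Step 1 — column means:
  mean(A) = (4 + 6 + 1 + 3 + 5) / 5 = 19/5 = 3.8
  mean(B) = (3 + 2 + 2 + 2 + 1) / 5 = 10/5 = 2
  mean(C) = (7 + 5 + 7 + 5 + 3) / 5 = 27/5 = 5.4

Step 2 — sample covariance S[i,j] = (1/(n-1)) · Σ_k (x_{k,i} - mean_i) · (x_{k,j} - mean_j), with n-1 = 4.
  S[A,A] = ((0.2)·(0.2) + (2.2)·(2.2) + (-2.8)·(-2.8) + (-0.8)·(-0.8) + (1.2)·(1.2)) / 4 = 14.8/4 = 3.7
  S[A,B] = ((0.2)·(1) + (2.2)·(0) + (-2.8)·(0) + (-0.8)·(0) + (1.2)·(-1)) / 4 = -1/4 = -0.25
  S[A,C] = ((0.2)·(1.6) + (2.2)·(-0.4) + (-2.8)·(1.6) + (-0.8)·(-0.4) + (1.2)·(-2.4)) / 4 = -7.6/4 = -1.9
  S[B,B] = ((1)·(1) + (0)·(0) + (0)·(0) + (0)·(0) + (-1)·(-1)) / 4 = 2/4 = 0.5
  S[B,C] = ((1)·(1.6) + (0)·(-0.4) + (0)·(1.6) + (0)·(-0.4) + (-1)·(-2.4)) / 4 = 4/4 = 1
  S[C,C] = ((1.6)·(1.6) + (-0.4)·(-0.4) + (1.6)·(1.6) + (-0.4)·(-0.4) + (-2.4)·(-2.4)) / 4 = 11.2/4 = 2.8

S is symmetric (S[j,i] = S[i,j]). Assembling:

S = [[3.7, -0.25, -1.9],
 [-0.25, 0.5, 1],
 [-1.9, 1, 2.8]]


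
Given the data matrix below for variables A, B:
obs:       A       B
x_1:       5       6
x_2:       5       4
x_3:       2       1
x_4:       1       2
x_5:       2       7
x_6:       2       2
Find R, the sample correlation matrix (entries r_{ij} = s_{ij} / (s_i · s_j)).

Step 1 — column means:
  mean(A) = (5 + 5 + 2 + 1 + 2 + 2) / 6 = 17/6 = 2.8333
  mean(B) = (6 + 4 + 1 + 2 + 7 + 2) / 6 = 22/6 = 3.6667

Step 2 — sample variances and covariances s[i,j] = (1/(n-1)) · Σ_k (x_{k,i} - mean_i) · (x_{k,j} - mean_j), with n-1 = 5:
  s[A,A] = ((2.1667)·(2.1667) + (2.1667)·(2.1667) + (-0.8333)·(-0.8333) + (-1.8333)·(-1.8333) + (-0.8333)·(-0.8333) + (-0.8333)·(-0.8333)) / 5 = 14.8333/5 = 2.9667
  s[A,B] = ((2.1667)·(2.3333) + (2.1667)·(0.3333) + (-0.8333)·(-2.6667) + (-1.8333)·(-1.6667) + (-0.8333)·(3.3333) + (-0.8333)·(-1.6667)) / 5 = 9.6667/5 = 1.9333
  s[B,B] = ((2.3333)·(2.3333) + (0.3333)·(0.3333) + (-2.6667)·(-2.6667) + (-1.6667)·(-1.6667) + (3.3333)·(3.3333) + (-1.6667)·(-1.6667)) / 5 = 29.3333/5 = 5.8667
  Sample standard deviations s_i = √(s[i,i]):
  s(A) = √(2.9667) = 1.7224
  s(B) = √(5.8667) = 2.4221

Step 3 — r_{ij} = s_{ij} / (s_i · s_j):
  r[A,A] = 1 (diagonal).
  r[A,B] = 1.9333 / (1.7224 · 2.4221) = 1.9333 / 4.1719 = 0.4634
  r[B,B] = 1 (diagonal).

R is symmetric with unit diagonal. Assembling:

R = [[1, 0.4634],
 [0.4634, 1]]


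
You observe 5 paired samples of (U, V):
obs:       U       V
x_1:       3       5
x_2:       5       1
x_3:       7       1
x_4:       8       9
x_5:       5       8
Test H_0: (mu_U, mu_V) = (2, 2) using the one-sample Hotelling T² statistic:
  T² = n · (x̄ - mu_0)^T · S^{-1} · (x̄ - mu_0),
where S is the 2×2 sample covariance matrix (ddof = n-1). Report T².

Step 1 — sample mean vector:
  mean(U) = (3 + 5 + 7 + 8 + 5) / 5 = 28/5 = 5.6
  mean(V) = (5 + 1 + 1 + 9 + 8) / 5 = 24/5 = 4.8
  x̄ = (5.6, 4.8),  deviation x̄ - mu_0 = (5.6, 4.8) - (2, 2) = (3.6, 2.8).

Step 2 — sample covariance matrix, S[i,j] = (1/(n-1)) · Σ_k (x_{k,i} - mean_i) · (x_{k,j} - mean_j), divisor n-1 = 4:
  S[U,U] = ((-2.6)·(-2.6) + (-0.6)·(-0.6) + (1.4)·(1.4) + (2.4)·(2.4) + (-0.6)·(-0.6)) / 4 = 15.2/4 = 3.8
  S[U,V] = ((-2.6)·(0.2) + (-0.6)·(-3.8) + (1.4)·(-3.8) + (2.4)·(4.2) + (-0.6)·(3.2)) / 4 = 4.6/4 = 1.15
  S[V,V] = ((0.2)·(0.2) + (-3.8)·(-3.8) + (-3.8)·(-3.8) + (4.2)·(4.2) + (3.2)·(3.2)) / 4 = 56.8/4 = 14.2
  S = [[3.8, 1.15],
 [1.15, 14.2]].

Step 3 — invert S. det(S) = 3.8·14.2 - (1.15)² = 52.6375.
  S^{-1} = (1/det) · [[d, -b], [-b, a]] = [[0.2698, -0.0218],
 [-0.0218, 0.0722]].

Step 4 — quadratic form (x̄ - mu_0)^T · S^{-1} · (x̄ - mu_0):
  S^{-1} · (x̄ - mu_0) = (0.91, 0.1235),
  (x̄ - mu_0)^T · [...] = (3.6)·(0.91) + (2.8)·(0.1235) = 3.6218.

Step 5 — scale by n: T² = 5 · 3.6218 = 18.1088.

T² ≈ 18.1088


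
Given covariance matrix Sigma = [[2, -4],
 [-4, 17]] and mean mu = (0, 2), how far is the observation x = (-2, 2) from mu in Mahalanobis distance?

Step 1 — centre the observation: (x - mu) = (-2, 0).

Step 2 — invert Sigma. det(Sigma) = 2·17 - (-4)² = 18.
  Sigma^{-1} = (1/det) · [[d, -b], [-b, a]] = [[0.9444, 0.2222],
 [0.2222, 0.1111]].

Step 3 — form the quadratic (x - mu)^T · Sigma^{-1} · (x - mu):
  Sigma^{-1} · (x - mu) = (-1.8889, -0.4444).
  (x - mu)^T · [Sigma^{-1} · (x - mu)] = (-2)·(-1.8889) + (0)·(-0.4444) = 3.7778.

Step 4 — take square root: d = √(3.7778) ≈ 1.9437.

d(x, mu) = √(3.7778) ≈ 1.9437


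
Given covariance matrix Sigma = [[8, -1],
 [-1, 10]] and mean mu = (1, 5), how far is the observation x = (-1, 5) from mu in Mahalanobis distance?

Step 1 — centre the observation: (x - mu) = (-2, 0).

Step 2 — invert Sigma. det(Sigma) = 8·10 - (-1)² = 79.
  Sigma^{-1} = (1/det) · [[d, -b], [-b, a]] = [[0.1266, 0.0127],
 [0.0127, 0.1013]].

Step 3 — form the quadratic (x - mu)^T · Sigma^{-1} · (x - mu):
  Sigma^{-1} · (x - mu) = (-0.2532, -0.0253).
  (x - mu)^T · [Sigma^{-1} · (x - mu)] = (-2)·(-0.2532) + (0)·(-0.0253) = 0.5063.

Step 4 — take square root: d = √(0.5063) ≈ 0.7116.

d(x, mu) = √(0.5063) ≈ 0.7116


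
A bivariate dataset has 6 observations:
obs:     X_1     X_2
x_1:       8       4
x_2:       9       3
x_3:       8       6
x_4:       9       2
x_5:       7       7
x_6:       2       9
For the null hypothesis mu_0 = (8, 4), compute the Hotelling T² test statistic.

Step 1 — sample mean vector:
  mean(X_1) = (8 + 9 + 8 + 9 + 7 + 2) / 6 = 43/6 = 7.1667
  mean(X_2) = (4 + 3 + 6 + 2 + 7 + 9) / 6 = 31/6 = 5.1667
  x̄ = (7.1667, 5.1667),  deviation x̄ - mu_0 = (7.1667, 5.1667) - (8, 4) = (-0.8333, 1.1667).

Step 2 — sample covariance matrix, S[i,j] = (1/(n-1)) · Σ_k (x_{k,i} - mean_i) · (x_{k,j} - mean_j), divisor n-1 = 5:
  S[X_1,X_1] = ((0.8333)·(0.8333) + (1.8333)·(1.8333) + (0.8333)·(0.8333) + (1.8333)·(1.8333) + (-0.1667)·(-0.1667) + (-5.1667)·(-5.1667)) / 5 = 34.8333/5 = 6.9667
  S[X_1,X_2] = ((0.8333)·(-1.1667) + (1.8333)·(-2.1667) + (0.8333)·(0.8333) + (1.8333)·(-3.1667) + (-0.1667)·(1.8333) + (-5.1667)·(3.8333)) / 5 = -30.1667/5 = -6.0333
  S[X_2,X_2] = ((-1.1667)·(-1.1667) + (-2.1667)·(-2.1667) + (0.8333)·(0.8333) + (-3.1667)·(-3.1667) + (1.8333)·(1.8333) + (3.8333)·(3.8333)) / 5 = 34.8333/5 = 6.9667
  S = [[6.9667, -6.0333],
 [-6.0333, 6.9667]].

Step 3 — invert S. det(S) = 6.9667·6.9667 - (-6.0333)² = 12.1333.
  S^{-1} = (1/det) · [[d, -b], [-b, a]] = [[0.5742, 0.4973],
 [0.4973, 0.5742]].

Step 4 — quadratic form (x̄ - mu_0)^T · S^{-1} · (x̄ - mu_0):
  S^{-1} · (x̄ - mu_0) = (0.1016, 0.2555),
  (x̄ - mu_0)^T · [...] = (-0.8333)·(0.1016) + (1.1667)·(0.2555) = 0.2134.

Step 5 — scale by n: T² = 6 · 0.2134 = 1.2802.

T² ≈ 1.2802


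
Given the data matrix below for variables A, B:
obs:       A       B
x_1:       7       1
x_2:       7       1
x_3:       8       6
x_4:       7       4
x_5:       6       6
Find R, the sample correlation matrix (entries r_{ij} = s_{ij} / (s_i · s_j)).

Step 1 — column means:
  mean(A) = (7 + 7 + 8 + 7 + 6) / 5 = 35/5 = 7
  mean(B) = (1 + 1 + 6 + 4 + 6) / 5 = 18/5 = 3.6

Step 2 — sample variances and covariances s[i,j] = (1/(n-1)) · Σ_k (x_{k,i} - mean_i) · (x_{k,j} - mean_j), with n-1 = 4:
  s[A,A] = ((0)·(0) + (0)·(0) + (1)·(1) + (0)·(0) + (-1)·(-1)) / 4 = 2/4 = 0.5
  s[A,B] = ((0)·(-2.6) + (0)·(-2.6) + (1)·(2.4) + (0)·(0.4) + (-1)·(2.4)) / 4 = 0/4 = 0
  s[B,B] = ((-2.6)·(-2.6) + (-2.6)·(-2.6) + (2.4)·(2.4) + (0.4)·(0.4) + (2.4)·(2.4)) / 4 = 25.2/4 = 6.3
  Sample standard deviations s_i = √(s[i,i]):
  s(A) = √(0.5) = 0.7071
  s(B) = √(6.3) = 2.51

Step 3 — r_{ij} = s_{ij} / (s_i · s_j):
  r[A,A] = 1 (diagonal).
  r[A,B] = 0 / (0.7071 · 2.51) = 0 / 1.7748 = 0
  r[B,B] = 1 (diagonal).

R is symmetric with unit diagonal. Assembling:

R = [[1, 0],
 [0, 1]]


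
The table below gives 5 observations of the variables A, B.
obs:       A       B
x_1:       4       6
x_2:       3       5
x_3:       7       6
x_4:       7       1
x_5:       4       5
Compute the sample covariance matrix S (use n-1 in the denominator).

Step 1 — column means:
  mean(A) = (4 + 3 + 7 + 7 + 4) / 5 = 25/5 = 5
  mean(B) = (6 + 5 + 6 + 1 + 5) / 5 = 23/5 = 4.6

Step 2 — sample covariance S[i,j] = (1/(n-1)) · Σ_k (x_{k,i} - mean_i) · (x_{k,j} - mean_j), with n-1 = 4.
  S[A,A] = ((-1)·(-1) + (-2)·(-2) + (2)·(2) + (2)·(2) + (-1)·(-1)) / 4 = 14/4 = 3.5
  S[A,B] = ((-1)·(1.4) + (-2)·(0.4) + (2)·(1.4) + (2)·(-3.6) + (-1)·(0.4)) / 4 = -7/4 = -1.75
  S[B,B] = ((1.4)·(1.4) + (0.4)·(0.4) + (1.4)·(1.4) + (-3.6)·(-3.6) + (0.4)·(0.4)) / 4 = 17.2/4 = 4.3

S is symmetric (S[j,i] = S[i,j]). Assembling:

S = [[3.5, -1.75],
 [-1.75, 4.3]]


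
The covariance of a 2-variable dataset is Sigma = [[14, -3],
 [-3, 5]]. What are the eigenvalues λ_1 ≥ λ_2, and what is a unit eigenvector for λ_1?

Step 1 — characteristic polynomial of 2×2 Sigma:
  det(Sigma - λI) = λ² - trace · λ + det = 0.
  trace = 14 + 5 = 19, det = 14·5 - (-3)² = 61.
Step 2 — discriminant:
  Δ = trace² - 4·det = 361 - 244 = 117.
Step 3 — eigenvalues:
  λ = (trace ± √Δ)/2 = (19 ± 10.8167)/2,
  λ_1 = 14.9083,  λ_2 = 4.0917.

Step 4 — unit eigenvector for λ_1: solve (Sigma - λ_1 I)v = 0. First row:
  (14 - 14.9083)·v_x + (-3)·v_y = 0, i.e. (-0.9083)·v_x + (-3)·v_y = 0,
  so v ∝ (b, λ_1 - a) = (-3, 0.9083); multiply by -1 so the first entry is positive: u = (3, -0.9083).
  ||u|| = √((3)² + (-0.9083)²) = √(9.8251) ≈ 3.1345,
  v_1 = u/||u|| ≈ (0.9571, -0.2898) (||v_1|| = 1).

λ_1 = 14.9083,  λ_2 = 4.0917;  v_1 ≈ (0.9571, -0.2898)


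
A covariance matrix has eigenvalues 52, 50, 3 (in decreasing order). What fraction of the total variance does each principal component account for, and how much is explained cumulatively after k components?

Step 1 — total variance = trace(Sigma) = Σ λ_i = 52 + 50 + 3 = 105.

Step 2 — fraction explained by component i = λ_i / Σ λ:
  PC1: 52/105 = 0.4952
  PC2: 50/105 = 0.4762
  PC3: 3/105 = 0.0286

Step 3 — cumulative fraction after k components = (λ_1 + ... + λ_k) / Σ λ:
  k = 1: 52/105 = 0.4952
  k = 2: (52 + 50)/105 = 102/105 = 0.9714
  k = 3: (52 + 50 + 3)/105 = 105/105 = 1

Summary (fraction, with percent):

explained: PC1 0.4952 (49.52%), PC2 0.4762 (47.62%), PC3 0.0286 (2.86%);  cumulative: 0.4952, 0.9714, 1


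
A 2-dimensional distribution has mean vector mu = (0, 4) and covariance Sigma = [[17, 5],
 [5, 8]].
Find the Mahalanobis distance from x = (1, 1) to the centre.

Step 1 — centre the observation: (x - mu) = (1, -3).

Step 2 — invert Sigma. det(Sigma) = 17·8 - (5)² = 111.
  Sigma^{-1} = (1/det) · [[d, -b], [-b, a]] = [[0.0721, -0.045],
 [-0.045, 0.1532]].

Step 3 — form the quadratic (x - mu)^T · Sigma^{-1} · (x - mu):
  Sigma^{-1} · (x - mu) = (0.2072, -0.5045).
  (x - mu)^T · [Sigma^{-1} · (x - mu)] = (1)·(0.2072) + (-3)·(-0.5045) = 1.7207.

Step 4 — take square root: d = √(1.7207) ≈ 1.3118.

d(x, mu) = √(1.7207) ≈ 1.3118


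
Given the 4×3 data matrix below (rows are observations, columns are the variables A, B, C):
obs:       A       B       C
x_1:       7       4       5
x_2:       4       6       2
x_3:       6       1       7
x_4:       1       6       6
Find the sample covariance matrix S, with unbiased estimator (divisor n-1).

Step 1 — column means:
  mean(A) = (7 + 4 + 6 + 1) / 4 = 18/4 = 4.5
  mean(B) = (4 + 6 + 1 + 6) / 4 = 17/4 = 4.25
  mean(C) = (5 + 2 + 7 + 6) / 4 = 20/4 = 5

Step 2 — sample covariance S[i,j] = (1/(n-1)) · Σ_k (x_{k,i} - mean_i) · (x_{k,j} - mean_j), with n-1 = 3.
  S[A,A] = ((2.5)·(2.5) + (-0.5)·(-0.5) + (1.5)·(1.5) + (-3.5)·(-3.5)) / 3 = 21/3 = 7
  S[A,B] = ((2.5)·(-0.25) + (-0.5)·(1.75) + (1.5)·(-3.25) + (-3.5)·(1.75)) / 3 = -12.5/3 = -4.1667
  S[A,C] = ((2.5)·(0) + (-0.5)·(-3) + (1.5)·(2) + (-3.5)·(1)) / 3 = 1/3 = 0.3333
  S[B,B] = ((-0.25)·(-0.25) + (1.75)·(1.75) + (-3.25)·(-3.25) + (1.75)·(1.75)) / 3 = 16.75/3 = 5.5833
  S[B,C] = ((-0.25)·(0) + (1.75)·(-3) + (-3.25)·(2) + (1.75)·(1)) / 3 = -10/3 = -3.3333
  S[C,C] = ((0)·(0) + (-3)·(-3) + (2)·(2) + (1)·(1)) / 3 = 14/3 = 4.6667

S is symmetric (S[j,i] = S[i,j]). Assembling:

S = [[7, -4.1667, 0.3333],
 [-4.1667, 5.5833, -3.3333],
 [0.3333, -3.3333, 4.6667]]


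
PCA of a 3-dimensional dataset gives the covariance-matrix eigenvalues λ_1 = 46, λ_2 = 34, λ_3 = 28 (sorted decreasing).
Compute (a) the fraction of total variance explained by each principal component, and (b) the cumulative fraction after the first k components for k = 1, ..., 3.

Step 1 — total variance = trace(Sigma) = Σ λ_i = 46 + 34 + 28 = 108.

Step 2 — fraction explained by component i = λ_i / Σ λ:
  PC1: 46/108 = 0.4259
  PC2: 34/108 = 0.3148
  PC3: 28/108 = 0.2593

Step 3 — cumulative fraction after k components = (λ_1 + ... + λ_k) / Σ λ:
  k = 1: 46/108 = 0.4259
  k = 2: (46 + 34)/108 = 80/108 = 0.7407
  k = 3: (46 + 34 + 28)/108 = 108/108 = 1

Summary (fraction, with percent):

explained: PC1 0.4259 (42.59%), PC2 0.3148 (31.48%), PC3 0.2593 (25.93%);  cumulative: 0.4259, 0.7407, 1


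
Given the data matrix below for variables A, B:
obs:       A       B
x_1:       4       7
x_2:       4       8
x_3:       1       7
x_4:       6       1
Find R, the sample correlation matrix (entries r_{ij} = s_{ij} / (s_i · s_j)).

Step 1 — column means:
  mean(A) = (4 + 4 + 1 + 6) / 4 = 15/4 = 3.75
  mean(B) = (7 + 8 + 7 + 1) / 4 = 23/4 = 5.75

Step 2 — sample variances and covariances s[i,j] = (1/(n-1)) · Σ_k (x_{k,i} - mean_i) · (x_{k,j} - mean_j), with n-1 = 3:
  s[A,A] = ((0.25)·(0.25) + (0.25)·(0.25) + (-2.75)·(-2.75) + (2.25)·(2.25)) / 3 = 12.75/3 = 4.25
  s[A,B] = ((0.25)·(1.25) + (0.25)·(2.25) + (-2.75)·(1.25) + (2.25)·(-4.75)) / 3 = -13.25/3 = -4.4167
  s[B,B] = ((1.25)·(1.25) + (2.25)·(2.25) + (1.25)·(1.25) + (-4.75)·(-4.75)) / 3 = 30.75/3 = 10.25
  Sample standard deviations s_i = √(s[i,i]):
  s(A) = √(4.25) = 2.0616
  s(B) = √(10.25) = 3.2016

Step 3 — r_{ij} = s_{ij} / (s_i · s_j):
  r[A,A] = 1 (diagonal).
  r[A,B] = -4.4167 / (2.0616 · 3.2016) = -4.4167 / 6.6002 = -0.6692
  r[B,B] = 1 (diagonal).

R is symmetric with unit diagonal. Assembling:

R = [[1, -0.6692],
 [-0.6692, 1]]


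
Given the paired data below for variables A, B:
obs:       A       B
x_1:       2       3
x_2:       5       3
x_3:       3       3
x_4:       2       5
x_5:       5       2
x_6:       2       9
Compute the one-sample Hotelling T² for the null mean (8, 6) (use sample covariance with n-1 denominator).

Step 1 — sample mean vector:
  mean(A) = (2 + 5 + 3 + 2 + 5 + 2) / 6 = 19/6 = 3.1667
  mean(B) = (3 + 3 + 3 + 5 + 2 + 9) / 6 = 25/6 = 4.1667
  x̄ = (3.1667, 4.1667),  deviation x̄ - mu_0 = (3.1667, 4.1667) - (8, 6) = (-4.8333, -1.8333).

Step 2 — sample covariance matrix, S[i,j] = (1/(n-1)) · Σ_k (x_{k,i} - mean_i) · (x_{k,j} - mean_j), divisor n-1 = 5:
  S[A,A] = ((-1.1667)·(-1.1667) + (1.8333)·(1.8333) + (-0.1667)·(-0.1667) + (-1.1667)·(-1.1667) + (1.8333)·(1.8333) + (-1.1667)·(-1.1667)) / 5 = 10.8333/5 = 2.1667
  S[A,B] = ((-1.1667)·(-1.1667) + (1.8333)·(-1.1667) + (-0.1667)·(-1.1667) + (-1.1667)·(0.8333) + (1.8333)·(-2.1667) + (-1.1667)·(4.8333)) / 5 = -11.1667/5 = -2.2333
  S[B,B] = ((-1.1667)·(-1.1667) + (-1.1667)·(-1.1667) + (-1.1667)·(-1.1667) + (0.8333)·(0.8333) + (-2.1667)·(-2.1667) + (4.8333)·(4.8333)) / 5 = 32.8333/5 = 6.5667
  S = [[2.1667, -2.2333],
 [-2.2333, 6.5667]].

Step 3 — invert S. det(S) = 2.1667·6.5667 - (-2.2333)² = 9.24.
  S^{-1} = (1/det) · [[d, -b], [-b, a]] = [[0.7107, 0.2417],
 [0.2417, 0.2345]].

Step 4 — quadratic form (x̄ - mu_0)^T · S^{-1} · (x̄ - mu_0):
  S^{-1} · (x̄ - mu_0) = (-3.8781, -1.5981),
  (x̄ - mu_0)^T · [...] = (-4.8333)·(-3.8781) + (-1.8333)·(-1.5981) = 21.6739.

Step 5 — scale by n: T² = 6 · 21.6739 = 130.0433.

T² ≈ 130.0433


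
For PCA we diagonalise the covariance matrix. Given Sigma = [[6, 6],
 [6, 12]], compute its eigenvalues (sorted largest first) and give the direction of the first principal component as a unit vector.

Step 1 — characteristic polynomial of 2×2 Sigma:
  det(Sigma - λI) = λ² - trace · λ + det = 0.
  trace = 6 + 12 = 18, det = 6·12 - (6)² = 36.
Step 2 — discriminant:
  Δ = trace² - 4·det = 324 - 144 = 180.
Step 3 — eigenvalues:
  λ = (trace ± √Δ)/2 = (18 ± 13.4164)/2,
  λ_1 = 15.7082,  λ_2 = 2.2918.

Step 4 — unit eigenvector for λ_1: solve (Sigma - λ_1 I)v = 0. First row:
  (6 - 15.7082)·v_x + (6)·v_y = 0, i.e. (-9.7082)·v_x + (6)·v_y = 0,
  so v ∝ (b, λ_1 - a) = (6, 9.7082) = u.
  ||u|| = √((6)² + (9.7082)²) = √(130.2492) ≈ 11.4127,
  v_1 = u/||u|| ≈ (0.5257, 0.8507) (||v_1|| = 1).

λ_1 = 15.7082,  λ_2 = 2.2918;  v_1 ≈ (0.5257, 0.8507)


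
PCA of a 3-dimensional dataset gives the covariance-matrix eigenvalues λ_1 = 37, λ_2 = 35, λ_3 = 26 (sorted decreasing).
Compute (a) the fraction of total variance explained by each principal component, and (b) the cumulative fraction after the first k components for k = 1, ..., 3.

Step 1 — total variance = trace(Sigma) = Σ λ_i = 37 + 35 + 26 = 98.

Step 2 — fraction explained by component i = λ_i / Σ λ:
  PC1: 37/98 = 0.3776
  PC2: 35/98 = 0.3571
  PC3: 26/98 = 0.2653

Step 3 — cumulative fraction after k components = (λ_1 + ... + λ_k) / Σ λ:
  k = 1: 37/98 = 0.3776
  k = 2: (37 + 35)/98 = 72/98 = 0.7347
  k = 3: (37 + 35 + 26)/98 = 98/98 = 1

Summary (fraction, with percent):

explained: PC1 0.3776 (37.76%), PC2 0.3571 (35.71%), PC3 0.2653 (26.53%);  cumulative: 0.3776, 0.7347, 1


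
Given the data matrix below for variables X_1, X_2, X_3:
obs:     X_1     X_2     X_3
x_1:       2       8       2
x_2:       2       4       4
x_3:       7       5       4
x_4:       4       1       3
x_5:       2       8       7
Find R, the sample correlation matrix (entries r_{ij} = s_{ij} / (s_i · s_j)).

Step 1 — column means:
  mean(X_1) = (2 + 2 + 7 + 4 + 2) / 5 = 17/5 = 3.4
  mean(X_2) = (8 + 4 + 5 + 1 + 8) / 5 = 26/5 = 5.2
  mean(X_3) = (2 + 4 + 4 + 3 + 7) / 5 = 20/5 = 4

Step 2 — sample variances and covariances s[i,j] = (1/(n-1)) · Σ_k (x_{k,i} - mean_i) · (x_{k,j} - mean_j), with n-1 = 4:
  s[X_1,X_1] = ((-1.4)·(-1.4) + (-1.4)·(-1.4) + (3.6)·(3.6) + (0.6)·(0.6) + (-1.4)·(-1.4)) / 4 = 19.2/4 = 4.8
  s[X_1,X_2] = ((-1.4)·(2.8) + (-1.4)·(-1.2) + (3.6)·(-0.2) + (0.6)·(-4.2) + (-1.4)·(2.8)) / 4 = -9.4/4 = -2.35
  s[X_1,X_3] = ((-1.4)·(-2) + (-1.4)·(0) + (3.6)·(0) + (0.6)·(-1) + (-1.4)·(3)) / 4 = -2/4 = -0.5
  s[X_2,X_2] = ((2.8)·(2.8) + (-1.2)·(-1.2) + (-0.2)·(-0.2) + (-4.2)·(-4.2) + (2.8)·(2.8)) / 4 = 34.8/4 = 8.7
  s[X_2,X_3] = ((2.8)·(-2) + (-1.2)·(0) + (-0.2)·(0) + (-4.2)·(-1) + (2.8)·(3)) / 4 = 7/4 = 1.75
  s[X_3,X_3] = ((-2)·(-2) + (0)·(0) + (0)·(0) + (-1)·(-1) + (3)·(3)) / 4 = 14/4 = 3.5
  Sample standard deviations s_i = √(s[i,i]):
  s(X_1) = √(4.8) = 2.1909
  s(X_2) = √(8.7) = 2.9496
  s(X_3) = √(3.5) = 1.8708

Step 3 — r_{ij} = s_{ij} / (s_i · s_j):
  r[X_1,X_1] = 1 (diagonal).
  r[X_1,X_2] = -2.35 / (2.1909 · 2.9496) = -2.35 / 6.4622 = -0.3637
  r[X_1,X_3] = -0.5 / (2.1909 · 1.8708) = -0.5 / 4.0988 = -0.122
  r[X_2,X_2] = 1 (diagonal).
  r[X_2,X_3] = 1.75 / (2.9496 · 1.8708) = 1.75 / 5.5182 = 0.3171
  r[X_3,X_3] = 1 (diagonal).

R is symmetric with unit diagonal. Assembling:

R = [[1, -0.3637, -0.122],
 [-0.3637, 1, 0.3171],
 [-0.122, 0.3171, 1]]
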